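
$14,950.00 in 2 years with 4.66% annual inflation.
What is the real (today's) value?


Formula: Real value = nominal / (1 + inflation)^years
Price level: (1 + 0.0466)^2 = 1.095372
Real value = $14,950.00 / 1.095372 = $13,648.34

$13,648.34


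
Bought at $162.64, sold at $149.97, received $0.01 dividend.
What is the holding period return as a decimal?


Formula: HPR = (P1 - P0 + D) / P0
Gain: $149.97 - $162.64 + $0.01 = -$12.66
HPR = -$12.66 / $162.64 = -0.0778

-0.0778


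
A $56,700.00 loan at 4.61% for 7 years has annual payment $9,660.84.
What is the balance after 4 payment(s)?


Formula: Balance = PV*(1+r)^k - PMT*((1+r)^k - 1)/r
Growth: (1 + 0.0461)^4 = 1.197548
Accumulated factor: ((1+r)^k - 1)/r = 4.285199
Balance = $56,700.00 * 1.197548 - $9,660.84 * 4.285199
Balance = $26,502.33

$26,502.33


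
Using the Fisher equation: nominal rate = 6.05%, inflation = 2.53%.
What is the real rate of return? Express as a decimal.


Formula: (1 + r_real) = (1 + r_nom) / (1 + inflation)
Substituting: (1 + r_real) = 1.0605 / 1.0253
(1 + r_real) = 1.034331
r_real = 1.034331 - 1 = 0.034331

0.034331


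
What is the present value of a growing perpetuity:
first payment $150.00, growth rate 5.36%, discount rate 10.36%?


Formula: PV = C / (r - g)
Spread: r - g = 0.1036 - 0.0536 = 0.05
Substituting: PV = $150.00 / 0.05
PV = $3,000.00

$3,000.00


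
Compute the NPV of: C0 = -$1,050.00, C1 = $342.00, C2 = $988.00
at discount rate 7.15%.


Formula: NPV = C0 + C1/(1+r) + C2/(1+r)^2
Discount C1: $342.00 / (1 + 0.0715) = $319.18
Discount C2: $988.00 / (1 + 0.0715)^2 = $860.54
NPV = -$1,050.00 + $319.18 + $860.54 = $129.72

$129.72


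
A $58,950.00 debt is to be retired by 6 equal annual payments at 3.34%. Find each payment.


Formula: PMT = PV * r / (1 - (1+r)^(-n))
Denominator: 1 - (1 + 0.0334)^(-6) = 0.178913
Numerator: $58,950.00 * 0.0334 = 1968.93
PMT = 1968.93 / 0.178913 = $11,004.97

$11,004.97


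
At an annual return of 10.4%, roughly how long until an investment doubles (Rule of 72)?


Formula: Years ≈ 72 / r
Substituting: Years ≈ 72 / 10.4
Years ≈ 6.9

6.9 years


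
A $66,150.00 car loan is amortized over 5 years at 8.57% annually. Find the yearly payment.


Formula: PMT = PV * r / (1 - (1+r)^(-n))
Denominator: 1 - (1 + 0.0857)^(-5) = 0.337096
Numerator: $66,150.00 * 0.0857 = 5669.055
PMT = 5669.055 / 0.337096 = $16,817.34

$16,817.34


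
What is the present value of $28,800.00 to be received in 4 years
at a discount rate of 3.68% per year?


Formula: PV = FV / (1 + r)^n
Substituting: PV = $28,800.00 / (1 + 0.0368)^4
Discount factor: (1.0368)^4 = 1.155527
PV = $28,800.00 / 1.155527 = $24,923.70

$24,923.70


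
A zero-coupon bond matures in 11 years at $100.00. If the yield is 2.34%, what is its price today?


Formula: Price = FV / (1 + r)^n
Substituting: Price = $100.00 / (1 + 0.0234)^11
Discount factor: (1.0234)^11 = 1.289732
Price = $100.00 / 1.289732 = $77.54

$77.54


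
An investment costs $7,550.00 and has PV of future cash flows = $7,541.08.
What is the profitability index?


Formula: PI = PV(cash flows) / initial investment
Substituting: PI = $7,541.08 / $7,550.00
PI = 0.9988

0.9988


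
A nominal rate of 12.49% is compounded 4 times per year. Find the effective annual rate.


Formula: EAR = (1 + r/m)^m - 1
Period rate: r/m = 0.1249 / 4 = 0.031225
Compounding: (1 + 0.031225)^4 = 1.130873
EAR = 1.130873 - 1 = 0.130873

0.130873


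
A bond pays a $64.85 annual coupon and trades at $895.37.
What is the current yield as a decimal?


Formula: Current yield = annual coupon / price
Substituting: CY = $64.85 / $895.37
CY = 0.072428

0.072428


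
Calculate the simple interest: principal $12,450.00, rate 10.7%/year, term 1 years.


Formula: I = P * r * t
Substituting: I = $12,450.00 * 0.107 * 1
Step: I = $12,450.00 * 0.107
I = $1,332.15

$1,332.15


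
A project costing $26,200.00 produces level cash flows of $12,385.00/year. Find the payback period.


Formula: Payback = investment / annual cash flow
Substituting: Payback = $26,200.00 / $12,385.00
Payback = 2.1155 years

2.1155 years


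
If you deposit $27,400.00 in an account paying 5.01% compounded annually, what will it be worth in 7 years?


Formula: FV = P * (1 + r)^n
Substituting: FV = $27,400.00 * (1 + 0.0501)^7
Growth factor: (1.0501)^7 = 1.408039
FV = $27,400.00 * 1.408039 = $38,580.26

$38,580.26


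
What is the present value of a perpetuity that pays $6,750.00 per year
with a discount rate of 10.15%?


Formula: PV = C / r
Substituting: PV = $6,750.00 / 0.1015
PV = $66,502.46

$66,502.46


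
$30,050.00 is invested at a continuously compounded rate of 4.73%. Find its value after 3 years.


Formula: FV = P * e^(r*t)
Exponent: r*t = 0.0473 * 3 = 0.1419
e^(0.1419) = 1.152461
FV = $30,050.00 * 1.152461 = $34,631.46

$34,631.46


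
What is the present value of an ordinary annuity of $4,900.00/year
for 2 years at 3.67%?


Formula: PV = PMT * (1 - (1+r)^(-n)) / r
Discount factor: (1 + 0.0367)^(-2) = 0.930452
Bracket: 1 - 0.930452 = 0.069548
PV = $4,900.00 * 0.069548 / 0.0367 = $9,285.75

$9,285.75


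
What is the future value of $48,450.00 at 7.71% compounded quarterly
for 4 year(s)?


Formula: FV = P * (1 + r/m)^(m*t)
Period rate: r/m = 0.0771 / 4 = 0.019275
Total periods: m*t = 4 * 4 = 16
Growth factor: (1 + 0.019275)^16 = 1.357257
FV = $48,450.00 * 1.357257 = $65,759.08

$65,759.08


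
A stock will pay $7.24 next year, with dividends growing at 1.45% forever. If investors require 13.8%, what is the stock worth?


Formula: P = D1 / (r - g)
Spread: r - g = 0.138 - 0.0145 = 0.1235
Substituting: P = $7.24 / 0.1235
P = $58.62

$58.62


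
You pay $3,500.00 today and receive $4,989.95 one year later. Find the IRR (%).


Formula: IRR = C1/C0 - 1
Substituting: IRR = $4,989.95 / $3,500.00 - 1
Ratio: 1.4257 - 1 = 0.4257
IRR = 42.57%

42.57%


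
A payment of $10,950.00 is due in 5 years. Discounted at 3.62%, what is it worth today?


Formula: PV = FV / (1 + r)^n
Substituting: PV = $10,950.00 / (1 + 0.0362)^5
Discount factor: (1.0362)^5 = 1.194587
PV = $10,950.00 / 1.194587 = $9,166.34

$9,166.34


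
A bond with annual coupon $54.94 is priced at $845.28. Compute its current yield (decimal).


Formula: Current yield = annual coupon / price
Substituting: CY = $54.94 / $845.28
CY = 0.064996

0.064996


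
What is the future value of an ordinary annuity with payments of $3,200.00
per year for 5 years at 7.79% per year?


Formula: FV = PMT * ((1+r)^n - 1) / r
Growth factor: (1 + 0.0779)^5 = 1.455098
Numerator: 1.455098 - 1 = 0.455098
FV = $3,200.00 * 0.455098 / 0.0779 = $18,694.67

$18,694.67


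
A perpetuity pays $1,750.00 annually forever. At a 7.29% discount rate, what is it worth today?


Formula: PV = C / r
Substituting: PV = $1,750.00 / 0.0729
PV = $24,005.49

$24,005.49


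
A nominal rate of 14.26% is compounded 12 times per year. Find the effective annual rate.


Formula: EAR = (1 + r/m)^m - 1
Period rate: r/m = 0.1426 / 12 = 0.011883
Compounding: (1 + 0.011883)^12 = 1.152299
EAR = 1.152299 - 1 = 0.152299

0.152299


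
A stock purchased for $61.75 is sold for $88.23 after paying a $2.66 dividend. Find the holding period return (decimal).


Formula: HPR = (P1 - P0 + D) / P0
Gain: $88.23 - $61.75 + $2.66 = $29.14
HPR = $29.14 / $61.75 = 0.4719

0.4719


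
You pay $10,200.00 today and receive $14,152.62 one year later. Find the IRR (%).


Formula: IRR = C1/C0 - 1
Substituting: IRR = $14,152.62 / $10,200.00 - 1
Ratio: 1.387512 - 1 = 0.387512
IRR = 38.7512%

38.7512%


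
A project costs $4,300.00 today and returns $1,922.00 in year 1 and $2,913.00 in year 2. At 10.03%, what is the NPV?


Formula: NPV = C0 + C1/(1+r) + C2/(1+r)^2
Discount C1: $1,922.00 / (1 + 0.1003) = $1,746.80
Discount C2: $2,913.00 / (1 + 0.1003)^2 = $2,406.13
NPV = -$4,300.00 + $1,746.80 + $2,406.13 = -$147.08

-$147.08


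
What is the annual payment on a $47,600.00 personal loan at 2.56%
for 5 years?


Formula: PMT = PV * r / (1 - (1+r)^(-n))
Denominator: 1 - (1 + 0.0256)^(-5) = 0.118728
Numerator: $47,600.00 * 0.0256 = 1218.56
PMT = 1218.56 / 0.118728 = $10,263.45

$10,263.45


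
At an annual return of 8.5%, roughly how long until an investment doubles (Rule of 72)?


Formula: Years ≈ 72 / r
Substituting: Years ≈ 72 / 8.5
Years ≈ 8.5

8.5 years


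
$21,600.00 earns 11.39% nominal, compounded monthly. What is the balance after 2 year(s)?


Formula: FV = P * (1 + r/m)^(m*t)
Period rate: r/m = 0.1139 / 12 = 0.009492
Total periods: m*t = 12 * 2 = 24
Growth factor: (1 + 0.009492)^24 = 1.254486
FV = $21,600.00 * 1.254486 = $27,096.89

$27,096.89


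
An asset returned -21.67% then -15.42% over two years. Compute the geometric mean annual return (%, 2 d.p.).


Formula: Geometric mean = ((1+r1)*(1+r2))^(1/2) - 1
Product: (1 + -0.2167) * (1 + -0.1542) = 0.7833 * 0.8458 = 0.662515
Square root: 0.662515^0.5 = 0.81395
Geometric mean = 0.81395 - 1 = -0.18605
As percentage: -18.60%

-18.60%


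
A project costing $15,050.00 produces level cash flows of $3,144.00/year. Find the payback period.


Formula: Payback = investment / annual cash flow
Substituting: Payback = $15,050.00 / $3,144.00
Payback = 4.7869 years

4.7869 years


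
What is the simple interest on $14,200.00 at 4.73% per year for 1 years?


Formula: I = P * r * t
Substituting: I = $14,200.00 * 0.0473 * 1
Step: I = $14,200.00 * 0.0473
I = $671.66

$671.66


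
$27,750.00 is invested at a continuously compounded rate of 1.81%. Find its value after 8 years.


Formula: FV = P * e^(r*t)
Exponent: r*t = 0.0181 * 8 = 0.1448
e^(0.1448) = 1.155808
FV = $27,750.00 * 1.155808 = $32,073.68

$32,073.68


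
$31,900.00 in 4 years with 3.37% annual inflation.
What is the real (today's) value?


Formula: Real value = nominal / (1 + inflation)^years
Price level: (1 + 0.0337)^4 = 1.141769
Real value = $31,900.00 / 1.141769 = $27,939.11

$27,939.11


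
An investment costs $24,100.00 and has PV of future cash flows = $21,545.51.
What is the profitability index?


Formula: PI = PV(cash flows) / initial investment
Substituting: PI = $21,545.51 / $24,100.00
PI = 0.894

0.894


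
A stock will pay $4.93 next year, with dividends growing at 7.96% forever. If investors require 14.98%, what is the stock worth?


Formula: P = D1 / (r - g)
Spread: r - g = 0.1498 - 0.0796 = 0.0702
Substituting: P = $4.93 / 0.0702
P = $70.23

$70.23


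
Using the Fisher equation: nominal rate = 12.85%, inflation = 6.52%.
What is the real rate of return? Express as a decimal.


Formula: (1 + r_real) = (1 + r_nom) / (1 + inflation)
Substituting: (1 + r_real) = 1.1285 / 1.0652
(1 + r_real) = 1.059425
r_real = 1.059425 - 1 = 0.059425

0.059425


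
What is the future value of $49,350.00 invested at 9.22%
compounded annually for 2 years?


Formula: FV = P * (1 + r)^n
Substituting: FV = $49,350.00 * (1 + 0.0922)^2
Growth factor: (1.0922)^2 = 1.192901
FV = $49,350.00 * 1.192901 = $58,869.66

$58,869.66


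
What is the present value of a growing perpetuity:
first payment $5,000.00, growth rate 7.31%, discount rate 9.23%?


Formula: PV = C / (r - g)
Spread: r - g = 0.0923 - 0.0731 = 0.0192
Substituting: PV = $5,000.00 / 0.0192
PV = $260,416.67

$260,416.67


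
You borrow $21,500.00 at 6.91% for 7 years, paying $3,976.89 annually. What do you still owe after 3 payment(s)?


Formula: Balance = PV*(1+r)^k - PMT*((1+r)^k - 1)/r
Growth: (1 + 0.0691)^3 = 1.221954
Accumulated factor: ((1+r)^k - 1)/r = 3.212075
Balance = $21,500.00 * 1.221954 - $3,976.89 * 3.212075
Balance = $13,497.95

$13,497.95


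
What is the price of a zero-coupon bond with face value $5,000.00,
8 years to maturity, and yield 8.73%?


Formula: Price = FV / (1 + r)^n
Substituting: Price = $5,000.00 / (1 + 0.0873)^8
Discount factor: (1.0873)^8 = 1.953418
Price = $5,000.00 / 1.953418 = $2,559.62

$2,559.62


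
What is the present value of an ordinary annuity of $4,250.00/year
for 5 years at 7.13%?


Formula: PV = PMT * (1 - (1+r)^(-n)) / r
Discount factor: (1 + 0.0713)^(-5) = 0.708671
Bracket: 1 - 0.708671 = 0.291329
PV = $4,250.00 * 0.291329 / 0.0713 = $17,365.35

$17,365.35


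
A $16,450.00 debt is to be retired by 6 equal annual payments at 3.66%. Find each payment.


Formula: PMT = PV * r / (1 - (1+r)^(-n))
Denominator: 1 - (1 + 0.0366)^(-6) = 0.194004
Numerator: $16,450.00 * 0.0366 = 602.07
PMT = 602.07 / 0.194004 = $3,103.39

$3,103.39


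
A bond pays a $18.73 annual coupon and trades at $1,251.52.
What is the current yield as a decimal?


Formula: Current yield = annual coupon / price
Substituting: CY = $18.73 / $1,251.52
CY = 0.014966

0.014966


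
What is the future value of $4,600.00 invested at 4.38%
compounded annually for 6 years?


Formula: FV = P * (1 + r)^n
Substituting: FV = $4,600.00 * (1 + 0.0438)^6
Growth factor: (1.0438)^6 = 1.293313
FV = $4,600.00 * 1.293313 = $5,949.24

$5,949.24


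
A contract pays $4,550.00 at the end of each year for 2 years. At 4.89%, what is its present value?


Formula: PV = PMT * (1 - (1+r)^(-n)) / r
Discount factor: (1 + 0.0489)^(-2) = 0.908933
Bracket: 1 - 0.908933 = 0.091067
PV = $4,550.00 * 0.091067 / 0.0489 = $8,473.52

$8,473.52


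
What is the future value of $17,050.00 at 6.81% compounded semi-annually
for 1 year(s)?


Formula: FV = P * (1 + r/m)^(m*t)
Period rate: r/m = 0.0681 / 2 = 0.03405
Total periods: m*t = 2 * 1 = 2
Growth factor: (1 + 0.03405)^2 = 1.069259
FV = $17,050.00 * 1.069259 = $18,230.87

$18,230.87


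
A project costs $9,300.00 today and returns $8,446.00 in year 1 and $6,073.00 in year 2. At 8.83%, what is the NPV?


Formula: NPV = C0 + C1/(1+r) + C2/(1+r)^2
Discount C1: $8,446.00 / (1 + 0.0883) = $7,760.73
Discount C2: $6,073.00 / (1 + 0.0883)^2 = $5,127.50
NPV = -$9,300.00 + $7,760.73 + $5,127.50 = $3,588.23

$3,588.23


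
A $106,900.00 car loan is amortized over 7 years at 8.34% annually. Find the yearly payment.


Formula: PMT = PV * r / (1 - (1+r)^(-n))
Denominator: 1 - (1 + 0.0834)^(-7) = 0.429208
Numerator: $106,900.00 * 0.0834 = 8915.46
PMT = 8915.46 / 0.429208 = $20,771.91

$20,771.91


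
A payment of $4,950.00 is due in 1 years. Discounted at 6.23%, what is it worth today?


Formula: PV = FV / (1 + r)^n
Substituting: PV = $4,950.00 / (1 + 0.0623)^1
Discount factor: (1.0623)^1 = 1.0623
PV = $4,950.00 / 1.0623 = $4,659.70

$4,659.70


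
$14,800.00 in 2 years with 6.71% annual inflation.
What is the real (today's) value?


Formula: Real value = nominal / (1 + inflation)^years
Price level: (1 + 0.0671)^2 = 1.138702
Real value = $14,800.00 / 1.138702 = $12,997.25

$12,997.25


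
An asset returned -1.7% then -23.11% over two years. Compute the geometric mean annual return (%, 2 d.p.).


Formula: Geometric mean = ((1+r1)*(1+r2))^(1/2) - 1
Product: (1 + -0.017) * (1 + -0.2311) = 0.983 * 0.7689 = 0.755829
Square root: 0.755829^0.5 = 0.869384
Geometric mean = 0.869384 - 1 = -0.130616
As percentage: -13.06%

-13.06%


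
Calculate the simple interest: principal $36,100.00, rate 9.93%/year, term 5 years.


Formula: I = P * r * t
Substituting: I = $36,100.00 * 0.0993 * 5
Step: I = $36,100.00 * 0.4965
I = $17,923.65

$17,923.65


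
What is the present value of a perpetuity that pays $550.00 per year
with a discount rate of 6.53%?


Formula: PV = C / r
Substituting: PV = $550.00 / 0.0653
PV = $8,422.66

$8,422.66


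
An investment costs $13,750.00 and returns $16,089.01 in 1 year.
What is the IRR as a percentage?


Formula: IRR = C1/C0 - 1
Substituting: IRR = $16,089.01 / $13,750.00 - 1
Ratio: 1.17011 - 1 = 0.17011
IRR = 17.011%

17.011%


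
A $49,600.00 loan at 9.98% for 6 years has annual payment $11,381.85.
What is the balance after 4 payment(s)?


Formula: Balance = PV*(1+r)^k - PMT*((1+r)^k - 1)/r
Growth: (1 + 0.0998)^4 = 1.463035
Accumulated factor: ((1+r)^k - 1)/r = 4.639634
Balance = $49,600.00 * 1.463035 - $11,381.85 * 4.639634
Balance = $19,758.94

$19,758.94


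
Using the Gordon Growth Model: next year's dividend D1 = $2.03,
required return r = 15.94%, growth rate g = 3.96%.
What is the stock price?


Formula: P = D1 / (r - g)
Spread: r - g = 0.1594 - 0.0396 = 0.1198
Substituting: P = $2.03 / 0.1198
P = $16.94

$16.94


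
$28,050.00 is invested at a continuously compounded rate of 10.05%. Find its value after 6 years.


Formula: FV = P * e^(r*t)
Exponent: r*t = 0.1005 * 6 = 0.603
e^(0.603) = 1.827593
FV = $28,050.00 * 1.827593 = $51,263.99

$51,263.99


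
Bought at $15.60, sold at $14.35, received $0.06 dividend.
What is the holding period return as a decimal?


Formula: HPR = (P1 - P0 + D) / P0
Gain: $14.35 - $15.60 + $0.06 = -$1.19
HPR = -$1.19 / $15.60 = -0.0763

-0.0763


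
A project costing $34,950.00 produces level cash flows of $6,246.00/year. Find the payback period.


Formula: Payback = investment / annual cash flow
Substituting: Payback = $34,950.00 / $6,246.00
Payback = 5.5956 years

5.5956 years


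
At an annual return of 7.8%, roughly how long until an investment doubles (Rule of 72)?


Formula: Years ≈ 72 / r
Substituting: Years ≈ 72 / 7.8
Years ≈ 9.2

9.2 years


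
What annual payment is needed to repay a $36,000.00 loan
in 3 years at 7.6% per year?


Formula: PMT = PV * r / (1 - (1+r)^(-n))
Denominator: 1 - (1 + 0.076)^(-3) = 0.197282
Numerator: $36,000.00 * 0.076 = 2736.0
PMT = 2736.0 / 0.197282 = $13,868.50

$13,868.50


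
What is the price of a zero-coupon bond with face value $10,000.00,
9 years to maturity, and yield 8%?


Formula: Price = FV / (1 + r)^n
Substituting: Price = $10,000.00 / (1 + 0.08)^9
Discount factor: (1.08)^9 = 1.999005
Price = $10,000.00 / 1.999005 = $5,002.49

$5,002.49


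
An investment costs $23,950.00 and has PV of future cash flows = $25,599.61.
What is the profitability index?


Formula: PI = PV(cash flows) / initial investment
Substituting: PI = $25,599.61 / $23,950.00
PI = 1.0689

1.0689


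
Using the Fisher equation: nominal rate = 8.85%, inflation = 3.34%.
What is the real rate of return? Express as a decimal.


Formula: (1 + r_real) = (1 + r_nom) / (1 + inflation)
Substituting: (1 + r_real) = 1.0885 / 1.0334
(1 + r_real) = 1.053319
r_real = 1.053319 - 1 = 0.053319

0.053319


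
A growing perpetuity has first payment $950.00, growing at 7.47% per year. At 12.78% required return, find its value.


Formula: PV = C / (r - g)
Spread: r - g = 0.1278 - 0.0747 = 0.0531
Substituting: PV = $950.00 / 0.0531
PV = $17,890.77

$17,890.77


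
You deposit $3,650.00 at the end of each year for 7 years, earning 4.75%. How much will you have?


Formula: FV = PMT * ((1+r)^n - 1) / r
Growth factor: (1 + 0.0475)^7 = 1.383816
Numerator: 1.383816 - 1 = 0.383816
FV = $3,650.00 * 0.383816 / 0.0475 = $29,493.20

$29,493.20


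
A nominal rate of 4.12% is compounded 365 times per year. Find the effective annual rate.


Formula: EAR = (1 + r/m)^m - 1
Period rate: r/m = 0.0412 / 365 = 0.000113
Compounding: (1 + 0.000113)^365 = 1.042058
EAR = 1.042058 - 1 = 0.042058

0.042058


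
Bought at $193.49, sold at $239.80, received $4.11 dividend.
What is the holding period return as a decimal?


Formula: HPR = (P1 - P0 + D) / P0
Gain: $239.80 - $193.49 + $4.11 = $50.42
HPR = $50.42 / $193.49 = 0.2606

0.2606


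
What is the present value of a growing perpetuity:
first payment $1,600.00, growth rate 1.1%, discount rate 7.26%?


Formula: PV = C / (r - g)
Spread: r - g = 0.0726 - 0.011 = 0.0616
Substituting: PV = $1,600.00 / 0.0616
PV = $25,974.03

$25,974.03


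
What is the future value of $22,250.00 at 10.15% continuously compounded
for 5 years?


Formula: FV = P * e^(r*t)
Exponent: r*t = 0.1015 * 5 = 0.5075
e^(0.5075) = 1.661133
FV = $22,250.00 * 1.661133 = $36,960.21

$36,960.21


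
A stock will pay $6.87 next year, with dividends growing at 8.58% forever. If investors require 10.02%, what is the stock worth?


Formula: P = D1 / (r - g)
Spread: r - g = 0.1002 - 0.0858 = 0.0144
Substituting: P = $6.87 / 0.0144
P = $477.08

$477.08


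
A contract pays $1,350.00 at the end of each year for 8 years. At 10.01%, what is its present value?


Formula: PV = PMT * (1 - (1+r)^(-n)) / r
Discount factor: (1 + 0.1001)^(-8) = 0.466168
Bracket: 1 - 0.466168 = 0.533832
PV = $1,350.00 * 0.533832 / 0.1001 = $7,199.53

$7,199.53


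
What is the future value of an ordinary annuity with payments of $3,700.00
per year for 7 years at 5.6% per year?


Formula: FV = PMT * ((1+r)^n - 1) / r
Growth factor: (1 + 0.056)^7 = 1.464359
Numerator: 1.464359 - 1 = 0.464359
FV = $3,700.00 * 0.464359 / 0.056 = $30,680.83

$30,680.83


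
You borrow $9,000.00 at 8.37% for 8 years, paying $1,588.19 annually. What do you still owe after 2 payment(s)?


Formula: Balance = PV*(1+r)^k - PMT*((1+r)^k - 1)/r
Growth: (1 + 0.0837)^2 = 1.174406
Accumulated factor: ((1+r)^k - 1)/r = 2.0837
Balance = $9,000.00 * 1.174406 - $1,588.19 * 2.0837
Balance = $7,260.34

$7,260.34


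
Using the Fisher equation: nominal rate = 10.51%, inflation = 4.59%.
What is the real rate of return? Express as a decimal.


Formula: (1 + r_real) = (1 + r_nom) / (1 + inflation)
Substituting: (1 + r_real) = 1.1051 / 1.0459
(1 + r_real) = 1.056602
r_real = 1.056602 - 1 = 0.056602

0.056602


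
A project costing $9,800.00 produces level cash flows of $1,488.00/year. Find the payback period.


Formula: Payback = investment / annual cash flow
Substituting: Payback = $9,800.00 / $1,488.00
Payback = 6.586 years

6.586 years


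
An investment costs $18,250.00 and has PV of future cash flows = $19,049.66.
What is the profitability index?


Formula: PI = PV(cash flows) / initial investment
Substituting: PI = $19,049.66 / $18,250.00
PI = 1.0438

1.0438


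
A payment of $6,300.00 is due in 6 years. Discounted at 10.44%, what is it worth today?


Formula: PV = FV / (1 + r)^n
Substituting: PV = $6,300.00 / (1 + 0.1044)^6
Discount factor: (1.1044)^6 = 1.814506
PV = $6,300.00 / 1.814506 = $3,472.02

$3,472.02


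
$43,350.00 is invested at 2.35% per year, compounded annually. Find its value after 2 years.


Formula: FV = P * (1 + r)^n
Substituting: FV = $43,350.00 * (1 + 0.0235)^2
Growth factor: (1.0235)^2 = 1.047552
FV = $43,350.00 * 1.047552 = $45,411.39

$45,411.39


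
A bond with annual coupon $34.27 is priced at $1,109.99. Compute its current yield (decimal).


Formula: Current yield = annual coupon / price
Substituting: CY = $34.27 / $1,109.99
CY = 0.030874

0.030874


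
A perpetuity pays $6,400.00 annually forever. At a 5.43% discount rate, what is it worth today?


Formula: PV = C / r
Substituting: PV = $6,400.00 / 0.0543
PV = $117,863.72

$117,863.72


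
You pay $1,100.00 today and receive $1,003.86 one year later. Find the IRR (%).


Formula: IRR = C1/C0 - 1
Substituting: IRR = $1,003.86 / $1,100.00 - 1
Ratio: 0.9126 - 1 = -0.0874
IRR = -8.74%

-8.74%


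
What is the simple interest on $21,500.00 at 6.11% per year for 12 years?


Formula: I = P * r * t
Substituting: I = $21,500.00 * 0.0611 * 12
Step: I = $21,500.00 * 0.7332
I = $15,763.80

$15,763.80


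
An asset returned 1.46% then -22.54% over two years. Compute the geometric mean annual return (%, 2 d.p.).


Formula: Geometric mean = ((1+r1)*(1+r2))^(1/2) - 1
Product: (1 + 0.0146) * (1 + -0.2254) = 1.0146 * 0.7746 = 0.785909
Square root: 0.785909^0.5 = 0.886515
Geometric mean = 0.886515 - 1 = -0.113485
As percentage: -11.35%

-11.35%


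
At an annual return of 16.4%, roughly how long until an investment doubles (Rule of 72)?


Formula: Years ≈ 72 / r
Substituting: Years ≈ 72 / 16.4
Years ≈ 4.4

4.4 years


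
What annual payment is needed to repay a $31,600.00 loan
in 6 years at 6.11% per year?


Formula: PMT = PV * r / (1 - (1+r)^(-n))
Denominator: 1 - (1 + 0.0611)^(-6) = 0.299413
Numerator: $31,600.00 * 0.0611 = 1930.76
PMT = 1930.76 / 0.299413 = $6,448.49

$6,448.49


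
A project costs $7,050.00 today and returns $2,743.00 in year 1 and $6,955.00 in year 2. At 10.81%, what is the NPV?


Formula: NPV = C0 + C1/(1+r) + C2/(1+r)^2
Discount C1: $2,743.00 / (1 + 0.1081) = $2,475.41
Discount C2: $6,955.00 / (1 + 0.1081)^2 = $5,664.21
NPV = -$7,050.00 + $2,475.41 + $5,664.21 = $1,089.62

$1,089.62


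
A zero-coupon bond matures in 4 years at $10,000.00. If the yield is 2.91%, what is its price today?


Formula: Price = FV / (1 + r)^n
Substituting: Price = $10,000.00 / (1 + 0.0291)^4
Discount factor: (1.0291)^4 = 1.12158
Price = $10,000.00 / 1.12158 = $8,915.99

$8,915.99


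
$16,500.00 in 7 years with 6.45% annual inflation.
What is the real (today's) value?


Formula: Real value = nominal / (1 + inflation)^years
Price level: (1 + 0.0645)^7 = 1.548887
Real value = $16,500.00 / 1.548887 = $10,652.81

$10,652.81


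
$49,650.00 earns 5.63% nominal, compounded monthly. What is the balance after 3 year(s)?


Formula: FV = P * (1 + r/m)^(m*t)
Period rate: r/m = 0.0563 / 12 = 0.004692
Total periods: m*t = 12 * 3 = 36
Growth factor: (1 + 0.004692)^36 = 1.183534
FV = $49,650.00 * 1.183534 = $58,762.47

$58,762.47


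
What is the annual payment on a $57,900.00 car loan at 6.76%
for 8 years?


Formula: PMT = PV * r / (1 - (1+r)^(-n))
Denominator: 1 - (1 + 0.0676)^(-8) = 0.407441
Numerator: $57,900.00 * 0.0676 = 3914.04
PMT = 3914.04 / 0.407441 = $9,606.39

$9,606.39


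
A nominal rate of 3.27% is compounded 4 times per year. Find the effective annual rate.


Formula: EAR = (1 + r/m)^m - 1
Period rate: r/m = 0.0327 / 4 = 0.008175
Compounding: (1 + 0.008175)^4 = 1.033103
EAR = 1.033103 - 1 = 0.033103

0.033103


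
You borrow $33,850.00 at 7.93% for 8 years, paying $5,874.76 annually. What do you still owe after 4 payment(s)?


Formula: Balance = PV*(1+r)^k - PMT*((1+r)^k - 1)/r
Growth: (1 + 0.0793)^4 = 1.356965
Accumulated factor: ((1+r)^k - 1)/r = 4.501453
Balance = $33,850.00 * 1.356965 - $5,874.76 * 4.501453
Balance = $19,488.32

$19,488.32


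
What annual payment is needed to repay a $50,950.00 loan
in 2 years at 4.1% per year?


Formula: PMT = PV * r / (1 - (1+r)^(-n))
Denominator: 1 - (1 + 0.041)^(-2) = 0.077219
Numerator: $50,950.00 * 0.041 = 2088.95
PMT = 2088.95 / 0.077219 = $27,052.20

$27,052.20


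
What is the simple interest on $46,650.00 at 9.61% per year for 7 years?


Formula: I = P * r * t
Substituting: I = $46,650.00 * 0.0961 * 7
Step: I = $46,650.00 * 0.6727
I = $31,381.46

$31,381.46


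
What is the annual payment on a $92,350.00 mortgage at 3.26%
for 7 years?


Formula: PMT = PV * r / (1 - (1+r)^(-n))
Denominator: 1 - (1 + 0.0326)^(-7) = 0.201132
Numerator: $92,350.00 * 0.0326 = 3010.61
PMT = 3010.61 / 0.201132 = $14,968.35

$14,968.35


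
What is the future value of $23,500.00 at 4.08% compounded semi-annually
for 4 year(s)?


Formula: FV = P * (1 + r/m)^(m*t)
Period rate: r/m = 0.0408 / 2 = 0.0204
Total periods: m*t = 2 * 4 = 8
Growth factor: (1 + 0.0204)^8 = 1.17534
FV = $23,500.00 * 1.17534 = $27,620.50

$27,620.50


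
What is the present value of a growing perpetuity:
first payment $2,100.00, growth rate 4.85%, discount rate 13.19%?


Formula: PV = C / (r - g)
Spread: r - g = 0.1319 - 0.0485 = 0.0834
Substituting: PV = $2,100.00 / 0.0834
PV = $25,179.86

$25,179.86


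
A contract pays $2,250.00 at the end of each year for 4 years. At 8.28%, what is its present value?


Formula: PV = PMT * (1 - (1+r)^(-n)) / r
Discount factor: (1 + 0.0828)^(-4) = 0.727456
Bracket: 1 - 0.727456 = 0.272544
PV = $2,250.00 * 0.272544 / 0.0828 = $7,406.07

$7,406.07


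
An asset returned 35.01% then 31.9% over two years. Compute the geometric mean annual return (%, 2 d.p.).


Formula: Geometric mean = ((1+r1)*(1+r2))^(1/2) - 1
Product: (1 + 0.3501) * (1 + 0.319) = 1.3501 * 1.319 = 1.780782
Square root: 1.780782^0.5 = 1.334459
Geometric mean = 1.334459 - 1 = 0.334459
As percentage: 33.45%

33.45%


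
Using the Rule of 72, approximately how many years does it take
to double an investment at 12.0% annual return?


Formula: Years ≈ 72 / r
Substituting: Years ≈ 72 / 12.0
Years ≈ 6.0

6.0 years


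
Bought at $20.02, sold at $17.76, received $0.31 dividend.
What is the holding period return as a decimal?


Formula: HPR = (P1 - P0 + D) / P0
Gain: $17.76 - $20.02 + $0.31 = -$1.95
HPR = -$1.95 / $20.02 = -0.0974

-0.0974


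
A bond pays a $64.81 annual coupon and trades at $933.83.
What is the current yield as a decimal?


Formula: Current yield = annual coupon / price
Substituting: CY = $64.81 / $933.83
CY = 0.069402

0.069402


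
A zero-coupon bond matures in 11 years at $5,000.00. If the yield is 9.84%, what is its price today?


Formula: Price = FV / (1 + r)^n
Substituting: Price = $5,000.00 / (1 + 0.0984)^11
Discount factor: (1.0984)^11 = 2.807797
Price = $5,000.00 / 2.807797 = $1,780.76

$1,780.76


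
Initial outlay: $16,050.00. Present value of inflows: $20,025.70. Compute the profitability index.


Formula: PI = PV(cash flows) / initial investment
Substituting: PI = $20,025.70 / $16,050.00
PI = 1.2477

1.2477


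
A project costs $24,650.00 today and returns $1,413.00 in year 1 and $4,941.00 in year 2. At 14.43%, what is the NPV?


Formula: NPV = C0 + C1/(1+r) + C2/(1+r)^2
Discount C1: $1,413.00 / (1 + 0.1443) = $1,234.82
Discount C2: $4,941.00 / (1 + 0.1443)^2 = $3,773.42
NPV = -$24,650.00 + $1,234.82 + $3,773.42 = -$19,641.76

-$19,641.76


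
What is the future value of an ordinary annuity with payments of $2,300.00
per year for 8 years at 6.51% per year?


Formula: FV = PMT * ((1+r)^n - 1) / r
Growth factor: (1 + 0.0651)^8 = 1.656239
Numerator: 1.656239 - 1 = 0.656239
FV = $2,300.00 * 0.656239 / 0.0651 = $23,185.10

$23,185.10


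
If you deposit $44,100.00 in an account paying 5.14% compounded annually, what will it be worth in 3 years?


Formula: FV = P * (1 + r)^n
Substituting: FV = $44,100.00 * (1 + 0.0514)^3
Growth factor: (1.0514)^3 = 1.162262
FV = $44,100.00 * 1.162262 = $51,255.74

$51,255.74


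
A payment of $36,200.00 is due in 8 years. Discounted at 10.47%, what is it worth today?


Formula: PV = FV / (1 + r)^n
Substituting: PV = $36,200.00 / (1 + 0.1047)^8
Discount factor: (1.1047)^8 = 2.217966
PV = $36,200.00 / 2.217966 = $16,321.26

$16,321.26


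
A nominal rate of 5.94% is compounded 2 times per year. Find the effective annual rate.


Formula: EAR = (1 + r/m)^m - 1
Period rate: r/m = 0.0594 / 2 = 0.0297
Compounding: (1 + 0.0297)^2 = 1.060282
EAR = 1.060282 - 1 = 0.060282

0.060282


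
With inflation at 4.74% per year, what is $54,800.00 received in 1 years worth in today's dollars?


Formula: Real value = nominal / (1 + inflation)^years
Price level: (1 + 0.0474)^1 = 1.0474
Real value = $54,800.00 / 1.0474 = $52,320.03

$52,320.03


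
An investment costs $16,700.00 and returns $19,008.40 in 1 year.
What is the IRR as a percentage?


Formula: IRR = C1/C0 - 1
Substituting: IRR = $19,008.40 / $16,700.00 - 1
Ratio: 1.138228 - 1 = 0.138228
IRR = 13.8228%

13.8228%


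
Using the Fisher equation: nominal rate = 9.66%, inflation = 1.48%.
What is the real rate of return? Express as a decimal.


Formula: (1 + r_real) = (1 + r_nom) / (1 + inflation)
Substituting: (1 + r_real) = 1.0966 / 1.0148
(1 + r_real) = 1.080607
r_real = 1.080607 - 1 = 0.080607

0.080607


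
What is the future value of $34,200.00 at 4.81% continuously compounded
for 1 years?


Formula: FV = P * e^(r*t)
Exponent: r*t = 0.0481 * 1 = 0.0481
e^(0.0481) = 1.049276
FV = $34,200.00 * 1.049276 = $35,885.22

$35,885.22


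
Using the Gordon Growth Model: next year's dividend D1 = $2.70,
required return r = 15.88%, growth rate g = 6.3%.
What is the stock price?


Formula: P = D1 / (r - g)
Spread: r - g = 0.1588 - 0.063 = 0.0958
Substituting: P = $2.70 / 0.0958
P = $28.18

$28.18


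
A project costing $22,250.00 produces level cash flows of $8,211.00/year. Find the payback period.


Formula: Payback = investment / annual cash flow
Substituting: Payback = $22,250.00 / $8,211.00
Payback = 2.7098 years

2.7098 years


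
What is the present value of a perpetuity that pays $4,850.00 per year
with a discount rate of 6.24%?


Formula: PV = C / r
Substituting: PV = $4,850.00 / 0.0624
PV = $77,724.36

$77,724.36


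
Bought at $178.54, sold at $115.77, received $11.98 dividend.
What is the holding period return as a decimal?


Formula: HPR = (P1 - P0 + D) / P0
Gain: $115.77 - $178.54 + $11.98 = -$50.79
HPR = -$50.79 / $178.54 = -0.2845

-0.2845


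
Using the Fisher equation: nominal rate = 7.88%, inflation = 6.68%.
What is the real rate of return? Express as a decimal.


Formula: (1 + r_real) = (1 + r_nom) / (1 + inflation)
Substituting: (1 + r_real) = 1.0788 / 1.0668
(1 + r_real) = 1.011249
r_real = 1.011249 - 1 = 0.011249

0.011249


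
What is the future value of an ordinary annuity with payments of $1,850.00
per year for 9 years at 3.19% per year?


Formula: FV = PMT * ((1+r)^n - 1) / r
Growth factor: (1 + 0.0319)^9 = 1.326595
Numerator: 1.326595 - 1 = 0.326595
FV = $1,850.00 * 0.326595 / 0.0319 = $18,940.49

$18,940.49


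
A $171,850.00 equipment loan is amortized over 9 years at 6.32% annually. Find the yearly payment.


Formula: PMT = PV * r / (1 - (1+r)^(-n))
Denominator: 1 - (1 + 0.0632)^(-9) = 0.423943
Numerator: $171,850.00 * 0.0632 = 10860.92
PMT = 10860.92 / 0.423943 = $25,618.81

$25,618.81


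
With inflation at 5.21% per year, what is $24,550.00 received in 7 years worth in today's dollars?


Formula: Real value = nominal / (1 + inflation)^years
Price level: (1 + 0.0521)^7 = 1.426918
Real value = $24,550.00 / 1.426918 = $17,204.91

$17,204.91


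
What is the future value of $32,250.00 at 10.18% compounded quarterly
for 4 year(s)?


Formula: FV = P * (1 + r/m)^(m*t)
Period rate: r/m = 0.1018 / 4 = 0.02545
Total periods: m*t = 4 * 4 = 16
Growth factor: (1 + 0.02545)^16 = 1.494968
FV = $32,250.00 * 1.494968 = $48,212.71

$48,212.71


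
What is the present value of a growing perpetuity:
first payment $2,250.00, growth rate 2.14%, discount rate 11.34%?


Formula: PV = C / (r - g)
Spread: r - g = 0.1134 - 0.0214 = 0.092
Substituting: PV = $2,250.00 / 0.092
PV = $24,456.52

$24,456.52


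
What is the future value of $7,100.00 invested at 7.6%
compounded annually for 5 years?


Formula: FV = P * (1 + r)^n
Substituting: FV = $7,100.00 * (1 + 0.076)^5
Growth factor: (1.076)^5 = 1.442319
FV = $7,100.00 * 1.442319 = $10,240.47

$10,240.47


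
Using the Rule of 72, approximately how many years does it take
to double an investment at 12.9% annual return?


Formula: Years ≈ 72 / r
Substituting: Years ≈ 72 / 12.9
Years ≈ 5.6

5.6 years


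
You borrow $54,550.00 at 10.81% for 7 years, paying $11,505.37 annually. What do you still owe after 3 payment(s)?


Formula: Balance = PV*(1+r)^k - PMT*((1+r)^k - 1)/r
Growth: (1 + 0.1081)^3 = 1.36062
Accumulated factor: ((1+r)^k - 1)/r = 3.335986
Balance = $54,550.00 * 1.36062 - $11,505.37 * 3.335986
Balance = $35,840.07

$35,840.07


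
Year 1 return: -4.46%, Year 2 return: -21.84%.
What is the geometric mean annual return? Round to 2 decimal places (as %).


Formula: Geometric mean = ((1+r1)*(1+r2))^(1/2) - 1
Product: (1 + -0.0446) * (1 + -0.2184) = 0.9554 * 0.7816 = 0.746741
Square root: 0.746741^0.5 = 0.864142
Geometric mean = 0.864142 - 1 = -0.135858
As percentage: -13.59%

-13.59%


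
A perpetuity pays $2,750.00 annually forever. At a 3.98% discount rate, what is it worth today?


Formula: PV = C / r
Substituting: PV = $2,750.00 / 0.0398
PV = $69,095.48

$69,095.48


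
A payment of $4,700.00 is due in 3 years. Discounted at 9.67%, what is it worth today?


Formula: PV = FV / (1 + r)^n
Substituting: PV = $4,700.00 / (1 + 0.0967)^3
Discount factor: (1.0967)^3 = 1.319057
PV = $4,700.00 / 1.319057 = $3,563.15

$3,563.15


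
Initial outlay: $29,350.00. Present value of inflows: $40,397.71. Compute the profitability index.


Formula: PI = PV(cash flows) / initial investment
Substituting: PI = $40,397.71 / $29,350.00
PI = 1.3764

1.3764


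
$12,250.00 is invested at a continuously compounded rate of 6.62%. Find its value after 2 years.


Formula: FV = P * e^(r*t)
Exponent: r*t = 0.0662 * 2 = 0.1324
e^(0.1324) = 1.141565
FV = $12,250.00 * 1.141565 = $13,984.17

$13,984.17


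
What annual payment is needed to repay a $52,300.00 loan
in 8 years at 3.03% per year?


Formula: PMT = PV * r / (1 - (1+r)^(-n))
Denominator: 1 - (1 + 0.0303)^(-8) = 0.212428
Numerator: $52,300.00 * 0.0303 = 1584.69
PMT = 1584.69 / 0.212428 = $7,459.90

$7,459.90


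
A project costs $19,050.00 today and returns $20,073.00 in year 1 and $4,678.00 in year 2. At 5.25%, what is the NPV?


Formula: NPV = C0 + C1/(1+r) + C2/(1+r)^2
Discount C1: $20,073.00 / (1 + 0.0525) = $19,071.73
Discount C2: $4,678.00 / (1 + 0.0525)^2 = $4,222.95
NPV = -$19,050.00 + $19,071.73 + $4,222.95 = $4,244.68

$4,244.68


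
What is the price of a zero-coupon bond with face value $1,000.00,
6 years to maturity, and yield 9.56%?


Formula: Price = FV / (1 + r)^n
Substituting: Price = $1,000.00 / (1 + 0.0956)^6
Discount factor: (1.0956)^6 = 1.729466
Price = $1,000.00 / 1.729466 = $578.21

$578.21


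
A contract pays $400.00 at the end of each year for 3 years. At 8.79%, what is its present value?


Formula: PV = PMT * (1 - (1+r)^(-n)) / r
Discount factor: (1 + 0.0879)^(-3) = 0.776664
Bracket: 1 - 0.776664 = 0.223336
PV = $400.00 * 0.223336 / 0.0879 = $1,016.32

$1,016.32


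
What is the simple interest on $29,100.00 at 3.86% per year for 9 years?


Formula: I = P * r * t
Substituting: I = $29,100.00 * 0.0386 * 9
Step: I = $29,100.00 * 0.3474
I = $10,109.34

$10,109.34


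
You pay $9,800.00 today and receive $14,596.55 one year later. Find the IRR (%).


Formula: IRR = C1/C0 - 1
Substituting: IRR = $14,596.55 / $9,800.00 - 1
Ratio: 1.489444 - 1 = 0.489444
IRR = 48.9444%

48.9444%


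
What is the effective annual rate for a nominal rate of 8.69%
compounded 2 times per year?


Formula: EAR = (1 + r/m)^m - 1
Period rate: r/m = 0.0869 / 2 = 0.04345
Compounding: (1 + 0.04345)^2 = 1.088788
EAR = 1.088788 - 1 = 0.088788

0.088788


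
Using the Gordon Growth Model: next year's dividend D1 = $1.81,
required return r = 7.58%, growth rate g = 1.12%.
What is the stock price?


Formula: P = D1 / (r - g)
Spread: r - g = 0.0758 - 0.0112 = 0.0646
Substituting: P = $1.81 / 0.0646
P = $28.02

$28.02


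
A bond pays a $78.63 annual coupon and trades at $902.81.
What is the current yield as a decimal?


Formula: Current yield = annual coupon / price
Substituting: CY = $78.63 / $902.81
CY = 0.087095

0.087095


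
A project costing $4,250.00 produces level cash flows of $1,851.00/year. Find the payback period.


Formula: Payback = investment / annual cash flow
Substituting: Payback = $4,250.00 / $1,851.00
Payback = 2.2961 years

2.2961 years


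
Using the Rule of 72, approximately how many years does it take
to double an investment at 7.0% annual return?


Formula: Years ≈ 72 / r
Substituting: Years ≈ 72 / 7.0
Years ≈ 10.3

10.3 years


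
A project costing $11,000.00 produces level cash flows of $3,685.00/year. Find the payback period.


Formula: Payback = investment / annual cash flow
Substituting: Payback = $11,000.00 / $3,685.00
Payback = 2.9851 years

2.9851 years


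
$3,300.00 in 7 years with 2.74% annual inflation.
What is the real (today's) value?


Formula: Real value = nominal / (1 + inflation)^years
Price level: (1 + 0.0274)^7 = 1.208306
Real value = $3,300.00 / 1.208306 = $2,731.10

$2,731.10


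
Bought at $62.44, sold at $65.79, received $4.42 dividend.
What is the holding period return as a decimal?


Formula: HPR = (P1 - P0 + D) / P0
Gain: $65.79 - $62.44 + $4.42 = $7.77
HPR = $7.77 / $62.44 = 0.1244

0.1244
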